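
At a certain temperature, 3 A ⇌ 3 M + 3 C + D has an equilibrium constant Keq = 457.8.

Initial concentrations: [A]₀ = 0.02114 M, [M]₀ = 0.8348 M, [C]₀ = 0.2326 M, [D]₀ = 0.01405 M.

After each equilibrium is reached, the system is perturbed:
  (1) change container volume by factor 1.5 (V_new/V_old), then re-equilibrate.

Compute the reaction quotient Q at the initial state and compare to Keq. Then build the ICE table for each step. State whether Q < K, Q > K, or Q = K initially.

Q₀ = 10.89 vs Keq = 457.8 ⇒ Q<K, forward
Step 1:
                    A           M           C           D
  I           0.02114      0.8348      0.2326     0.01405
  C          -0.01393     0.01393     0.01393    0.004645
  E          0.007206      0.8487      0.2465     0.01869
  solve Keq expr → x = 0.004645; check Q = 457.8
Then change container volume by factor 1.5 (V_new/V_old).
Step 2:
                    A           M           C           D
  I          0.004804      0.5658      0.1644     0.01246
  C         -0.001916    0.001916    0.001916  6.3872e-04
  E          0.002888      0.5677      0.1663      0.0131
  solve Keq expr → x = 6.3872e-04; check Q = 457.8

Q₀ = 10.89; Q < K (proceeds forward)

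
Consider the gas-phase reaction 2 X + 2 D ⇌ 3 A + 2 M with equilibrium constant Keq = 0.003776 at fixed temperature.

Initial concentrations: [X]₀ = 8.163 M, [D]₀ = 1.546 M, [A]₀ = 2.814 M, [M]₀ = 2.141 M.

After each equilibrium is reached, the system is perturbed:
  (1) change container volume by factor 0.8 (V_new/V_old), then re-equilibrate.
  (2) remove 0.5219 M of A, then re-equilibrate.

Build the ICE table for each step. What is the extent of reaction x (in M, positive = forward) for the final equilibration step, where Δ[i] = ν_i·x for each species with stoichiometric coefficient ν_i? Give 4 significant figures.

x = 0.1041 M

Q₀ = 0.6413 vs Keq = 0.003776 ⇒ Q>K, reverse
Step 1:
                    X           D           A           M
  init          8.163       1.546       2.814       2.141
  Δ             1.057       1.057      -1.586      -1.057
  eq             9.22       2.603       1.228       1.084
  solve Keq expr → x = -0.5286; check Q = 0.003776
Then change container volume by factor 0.8 (V_new/V_old).
Step 2:
                    X           D           A           M
  init          11.53       3.254       1.535       1.355
  Δ           0.04228     0.04228    -0.06342    -0.04228
  eq            11.57       3.296       1.472       1.312
  solve Keq expr → x = -0.02114; check Q = 0.003776
Then remove 0.5219 M of A.
Step 3:
                    X           D           A           M
  init          11.57       3.296      0.9498       1.312
  Δ           -0.2081     -0.2081      0.3122      0.2081
  eq            11.36       3.088       1.262       1.521
  solve Keq expr → x = 0.1041; check Q = 0.003776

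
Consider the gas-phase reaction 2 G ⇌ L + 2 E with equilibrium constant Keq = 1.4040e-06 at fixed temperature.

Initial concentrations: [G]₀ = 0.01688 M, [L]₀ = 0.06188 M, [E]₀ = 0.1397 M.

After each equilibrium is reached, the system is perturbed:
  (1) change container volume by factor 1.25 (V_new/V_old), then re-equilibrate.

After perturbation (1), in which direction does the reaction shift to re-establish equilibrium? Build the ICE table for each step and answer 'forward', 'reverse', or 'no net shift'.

Direction: forward

Q₀ = 4.238 vs Keq = 1.4040e-06 ⇒ Q>K, reverse
Step 1:
                  G         L         E
  Initial   0.01688   0.06188    0.1397
  Change     0.1235  -0.06177   -0.1235
  Equil      0.1404 1.0612e-04   0.01615
  solve Keq expr → x = -0.06177; check Q = 1.4040e-06
Then change container volume by factor 1.25 (V_new/V_old).
Step 2:
                  G         L         E
  Initial    0.1123 8.4898e-05   0.01292
  Change  -4.0956e-05 2.0478e-05 4.0956e-05
  Equil      0.1123 1.0538e-04   0.01296
  solve Keq expr → x = 2.0478e-05; check Q = 1.4040e-06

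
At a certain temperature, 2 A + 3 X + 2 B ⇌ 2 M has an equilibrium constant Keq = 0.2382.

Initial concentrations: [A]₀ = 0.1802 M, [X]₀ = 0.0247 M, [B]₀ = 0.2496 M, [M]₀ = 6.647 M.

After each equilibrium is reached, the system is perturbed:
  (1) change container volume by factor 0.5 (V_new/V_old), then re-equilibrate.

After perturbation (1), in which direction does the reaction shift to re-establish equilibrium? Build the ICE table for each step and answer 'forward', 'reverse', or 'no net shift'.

Q₀ = 1.4493e+09 vs Keq = 0.2382 ⇒ Q>K, reverse
Step 1:
                   A          X          B          M
  init        0.1802     0.0247     0.2496      6.647
  Δ            1.519      2.279      1.519     -1.519
  eq           1.699      2.303      1.769      5.128
  solve Keq expr → x = -0.7596; check Q = 0.2382
Then change container volume by factor 0.5 (V_new/V_old).
Step 2:
                   A          X          B          M
  init         3.399      4.607      3.537      10.26
  Δ           -1.216     -1.825     -1.216      1.216
  eq           2.182      2.782      2.321      11.47
  solve Keq expr → x = 0.6082; check Q = 0.2382

Direction: forward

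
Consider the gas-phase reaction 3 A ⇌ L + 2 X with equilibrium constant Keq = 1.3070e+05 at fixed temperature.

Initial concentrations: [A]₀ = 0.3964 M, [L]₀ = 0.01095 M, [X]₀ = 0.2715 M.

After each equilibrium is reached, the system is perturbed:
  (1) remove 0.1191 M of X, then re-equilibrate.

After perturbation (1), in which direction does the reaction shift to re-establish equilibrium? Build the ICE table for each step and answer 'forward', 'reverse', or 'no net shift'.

Q₀ = 0.01296 vs Keq = 1.3070e+05 ⇒ Q<K, forward
Step 1:
                    A           L           X
  I            0.3964     0.01095      0.2715
  C           -0.3897      0.1299      0.2598
  E          0.006725      0.1408      0.5313
  solve Keq expr → x = 0.1299; check Q = 1.3070e+05
Then remove 0.1191 M of X.
Step 2:
                    A           L           X
  I          0.006725      0.1408      0.4122
  C         -0.001036  3.4532e-04  6.9064e-04
  E          0.005689      0.1412      0.4129
  solve Keq expr → x = 3.4532e-04; check Q = 1.3070e+05

Direction: forward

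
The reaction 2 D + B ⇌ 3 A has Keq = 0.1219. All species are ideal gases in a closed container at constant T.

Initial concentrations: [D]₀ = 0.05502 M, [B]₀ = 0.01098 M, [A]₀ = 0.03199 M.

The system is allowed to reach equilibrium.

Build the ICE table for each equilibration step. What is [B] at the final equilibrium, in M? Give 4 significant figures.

Q₀ = 0.9849 vs Keq = 0.1219 ⇒ Q>K, reverse
Step 1:
                   D          B          A
  init       0.05502    0.01098    0.03199
  Δ          0.00833   0.004165    -0.0125
  eq         0.06335    0.01515    0.01949
  solve Keq expr → x = -0.004165; check Q = 0.1219

[B]_eq = 0.01515 M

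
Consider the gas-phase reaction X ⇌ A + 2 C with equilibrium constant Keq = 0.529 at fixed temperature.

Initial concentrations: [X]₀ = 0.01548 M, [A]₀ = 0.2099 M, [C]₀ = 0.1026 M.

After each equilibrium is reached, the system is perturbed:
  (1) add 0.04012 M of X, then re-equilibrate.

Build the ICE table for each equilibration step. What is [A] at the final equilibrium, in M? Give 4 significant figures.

Q₀ = 0.1427 vs Keq = 0.529 ⇒ Q<K, forward
Step 1:
                  X         A         C
  I         0.01548    0.2099    0.1026
  C       -0.009376  0.009376   0.01875
  E        0.006104    0.2193    0.1214
  solve Keq expr → x = 0.009376; check Q = 0.529
Then add 0.04012 M of X.
Step 2:
                  X         A         C
  I         0.04622    0.2193    0.1214
  C        -0.03052   0.03052   0.06103
  E         0.01571    0.2498    0.1824
  solve Keq expr → x = 0.03052; check Q = 0.529

[A]_eq = 0.2498 M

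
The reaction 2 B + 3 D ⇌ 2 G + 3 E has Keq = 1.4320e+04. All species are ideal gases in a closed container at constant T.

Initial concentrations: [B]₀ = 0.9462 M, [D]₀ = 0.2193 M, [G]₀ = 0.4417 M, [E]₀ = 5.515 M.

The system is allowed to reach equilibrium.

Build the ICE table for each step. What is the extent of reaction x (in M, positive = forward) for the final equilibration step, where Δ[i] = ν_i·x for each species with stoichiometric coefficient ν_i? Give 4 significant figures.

Q₀ = 3466 vs Keq = 1.4320e+04 ⇒ Q<K, forward
Step 1:
                   B          D          G          E
  init        0.9462     0.2193     0.4417      5.515
  Δ         -0.04465   -0.06697    0.04465    0.06697
  eq          0.9016     0.1523     0.4863      5.582
  solve Keq expr → x = 0.02232; check Q = 1.4320e+04

x = 0.02232 M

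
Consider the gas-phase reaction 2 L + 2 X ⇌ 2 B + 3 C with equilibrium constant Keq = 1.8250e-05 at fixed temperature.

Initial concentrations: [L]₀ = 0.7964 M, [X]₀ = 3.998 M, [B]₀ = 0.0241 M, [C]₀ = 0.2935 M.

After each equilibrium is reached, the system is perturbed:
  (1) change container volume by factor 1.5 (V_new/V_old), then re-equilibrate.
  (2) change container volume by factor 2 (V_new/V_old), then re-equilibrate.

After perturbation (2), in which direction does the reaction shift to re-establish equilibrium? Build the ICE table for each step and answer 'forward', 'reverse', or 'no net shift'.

Direction: forward

Q₀ = 1.4485e-06 vs Keq = 1.8250e-05 ⇒ Q<K, forward
Step 1:
                   L          X          B          C
  init        0.7964      3.998     0.0241     0.2935
  Δ         -0.03782   -0.03782    0.03782    0.05673
  eq          0.7586       3.96    0.06192     0.3502
  solve Keq expr → x = 0.01891; check Q = 1.8250e-05
Then change container volume by factor 1.5 (V_new/V_old).
Step 2:
                   L          X          B          C
  init        0.5057       2.64    0.04128     0.2335
  Δ        -0.005881  -0.005881   0.005881   0.008821
  eq          0.4998      2.634    0.04716     0.2423
  solve Keq expr → x = 0.00294; check Q = 1.8250e-05
Then change container volume by factor 2 (V_new/V_old).
Step 3:
                   L          X          B          C
  init        0.2499      1.317    0.02358     0.1212
  Δ        -0.005707  -0.005707   0.005707    0.00856
  eq          0.2442      1.311    0.02929     0.1297
  solve Keq expr → x = 0.002853; check Q = 1.8250e-05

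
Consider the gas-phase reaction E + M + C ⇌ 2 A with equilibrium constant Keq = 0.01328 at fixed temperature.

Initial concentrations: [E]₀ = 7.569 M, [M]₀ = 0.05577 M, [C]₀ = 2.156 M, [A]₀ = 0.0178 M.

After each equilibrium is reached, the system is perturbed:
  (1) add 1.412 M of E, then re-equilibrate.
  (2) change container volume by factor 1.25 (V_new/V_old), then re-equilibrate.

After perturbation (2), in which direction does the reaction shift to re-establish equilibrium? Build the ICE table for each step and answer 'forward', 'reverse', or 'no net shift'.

Direction: reverse

Q₀ = 3.4814e-04 vs Keq = 0.01328 ⇒ Q<K, forward
Step 1:
                  E         M         C         A
  I           7.569   0.05577     2.156    0.0178
  C        -0.02891  -0.02891  -0.02891   0.05783
  E            7.54   0.02686     2.127   0.07563
  solve Keq expr → x = 0.02891; check Q = 0.01328
Then add 1.412 M of E.
Step 2:
                  E         M         C         A
  I           8.952   0.02686     2.127   0.07563
  C        -0.00189  -0.00189  -0.00189  0.003781
  E            8.95   0.02496     2.125   0.07941
  solve Keq expr → x = 0.00189; check Q = 0.01328
Then change container volume by factor 1.25 (V_new/V_old).
Step 3:
                  E         M         C         A
  I            7.16   0.01997       1.7   0.06353
  C        0.001966  0.001966  0.001966 -0.003933
  E           7.162   0.02194     1.702    0.0596
  solve Keq expr → x = -0.001966; check Q = 0.01328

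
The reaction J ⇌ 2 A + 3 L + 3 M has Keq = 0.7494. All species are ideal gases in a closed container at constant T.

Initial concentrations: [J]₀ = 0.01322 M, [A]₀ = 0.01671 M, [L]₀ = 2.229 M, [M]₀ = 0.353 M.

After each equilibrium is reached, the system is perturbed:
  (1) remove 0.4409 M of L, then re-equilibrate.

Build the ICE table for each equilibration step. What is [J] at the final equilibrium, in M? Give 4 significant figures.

Q₀ = 0.01029 vs Keq = 0.7494 ⇒ Q<K, forward
Step 1:
                    J           A           L           M
  I           0.01322     0.01671       2.229       0.353
  C          -0.01175     0.02351     0.03526     0.03526
  E          0.001466     0.04022       2.264      0.3883
  solve Keq expr → x = 0.01175; check Q = 0.7494
Then remove 0.4409 M of L.
Step 2:
                    J           A           L           M
  I          0.001466     0.04022       1.823      0.3883
  C       -6.3670e-04    0.001273     0.00191     0.00191
  E        8.2972e-04     0.04149       1.825      0.3902
  solve Keq expr → x = 6.3670e-04; check Q = 0.7494

[J]_eq = 8.2972e-04 M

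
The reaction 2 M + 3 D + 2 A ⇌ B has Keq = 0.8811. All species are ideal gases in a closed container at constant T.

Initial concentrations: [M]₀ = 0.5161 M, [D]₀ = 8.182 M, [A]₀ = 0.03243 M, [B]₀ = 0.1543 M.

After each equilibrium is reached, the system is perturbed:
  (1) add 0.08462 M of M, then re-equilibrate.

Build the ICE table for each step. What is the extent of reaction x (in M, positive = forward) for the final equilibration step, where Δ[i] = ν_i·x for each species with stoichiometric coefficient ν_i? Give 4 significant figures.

Q₀ = 1.006 vs Keq = 0.8811 ⇒ Q>K, reverse
Step 1:
                    M           D           A           B
  init         0.5161       8.182     0.03243      0.1543
  Δ          0.001957    0.002935    0.001957 -9.7830e-04
  eq           0.5181       8.185     0.03439      0.1533
  solve Keq expr → x = -9.7830e-04; check Q = 0.8811
Then add 0.08462 M of M.
Step 2:
                    M           D           A           B
  init         0.6027       8.185     0.03439      0.1533
  Δ         -0.004365   -0.006548   -0.004365    0.002183
  eq           0.5983       8.178     0.03002      0.1555
  solve Keq expr → x = 0.002183; check Q = 0.8811

x = 0.002183 M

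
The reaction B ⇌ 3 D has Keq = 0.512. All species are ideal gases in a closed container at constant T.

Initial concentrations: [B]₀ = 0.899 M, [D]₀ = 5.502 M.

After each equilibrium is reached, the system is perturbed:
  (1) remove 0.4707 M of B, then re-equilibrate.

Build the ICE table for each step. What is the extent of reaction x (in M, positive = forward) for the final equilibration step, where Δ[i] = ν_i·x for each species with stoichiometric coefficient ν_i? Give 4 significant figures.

Q₀ = 185.3 vs Keq = 0.512 ⇒ Q>K, reverse
Step 1:
                  B         D
  init        0.899     5.502
  Δ           1.478    -4.434
  eq          2.377     1.068
  solve Keq expr → x = -1.478; check Q = 0.512
Then remove 0.4707 M of B.
Step 2:
                  B         D
  init        1.906     1.068
  Δ         0.02386  -0.07159
  eq           1.93    0.9961
  solve Keq expr → x = -0.02386; check Q = 0.512

x = -0.02386 M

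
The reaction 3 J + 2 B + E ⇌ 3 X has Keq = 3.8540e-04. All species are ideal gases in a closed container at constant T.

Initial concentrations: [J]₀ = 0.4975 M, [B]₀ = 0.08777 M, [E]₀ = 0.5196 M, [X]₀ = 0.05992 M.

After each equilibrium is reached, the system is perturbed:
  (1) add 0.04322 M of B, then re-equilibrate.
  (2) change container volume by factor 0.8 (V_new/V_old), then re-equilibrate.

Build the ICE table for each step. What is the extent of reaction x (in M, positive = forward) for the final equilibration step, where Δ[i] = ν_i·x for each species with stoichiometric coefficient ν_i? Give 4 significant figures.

x = 9.5757e-04 M

Q₀ = 0.4365 vs Keq = 3.8540e-04 ⇒ Q>K, reverse
Step 1:
                   J          B          E          X
  init        0.4975    0.08777     0.5196    0.05992
  Δ          0.05191    0.03461     0.0173   -0.05191
  eq          0.5494     0.1224     0.5369    0.00801
  solve Keq expr → x = -0.0173; check Q = 3.8540e-04
Then add 0.04322 M of B.
Step 2:
                   J          B          E          X
  init        0.5494     0.1656     0.5369    0.00801
  Δ        -0.001711   -0.00114 -5.7019e-04   0.001711
  eq          0.5477     0.1645     0.5363   0.009721
  solve Keq expr → x = 5.7019e-04; check Q = 3.8540e-04
Then change container volume by factor 0.8 (V_new/V_old).
Step 3:
                   J          B          E          X
  init        0.6846     0.2056     0.6704    0.01215
  Δ        -0.002873  -0.001915 -9.5757e-04   0.002873
  eq          0.6818     0.2037     0.6695    0.01502
  solve Keq expr → x = 9.5757e-04; check Q = 3.8540e-04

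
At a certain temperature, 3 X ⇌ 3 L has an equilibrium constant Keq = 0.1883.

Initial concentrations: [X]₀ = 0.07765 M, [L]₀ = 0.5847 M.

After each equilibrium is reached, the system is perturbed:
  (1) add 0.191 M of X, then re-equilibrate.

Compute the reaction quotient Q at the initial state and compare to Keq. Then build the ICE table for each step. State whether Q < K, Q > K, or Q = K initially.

Q₀ = 426.9 vs Keq = 0.1883 ⇒ Q>K, reverse
Step 1:
                  X         L
  I         0.07765    0.5847
  C          0.3434   -0.3434
  E           0.421    0.2413
  solve Keq expr → x = -0.1145; check Q = 0.1883
Then add 0.191 M of X.
Step 2:
                  X         L
  I           0.612    0.2413
  C        -0.06959   0.06959
  E          0.5424    0.3109
  solve Keq expr → x = 0.0232; check Q = 0.1883

Q₀ = 426.9; Q > K (proceeds reverse)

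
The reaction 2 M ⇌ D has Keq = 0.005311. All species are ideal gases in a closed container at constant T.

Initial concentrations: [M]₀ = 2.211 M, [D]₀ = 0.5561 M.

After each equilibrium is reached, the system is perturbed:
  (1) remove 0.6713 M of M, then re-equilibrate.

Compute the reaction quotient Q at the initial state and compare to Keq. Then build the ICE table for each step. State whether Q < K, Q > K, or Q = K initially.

Q₀ = 0.1138 vs Keq = 0.005311 ⇒ Q>K, reverse
Step 1:
                   M          D
  Initial      2.211     0.5561
  Change       1.003    -0.5013
  Equil        3.214    0.05484
  solve Keq expr → x = -0.5013; check Q = 0.005311
Then remove 0.6713 M of M.
Step 2:
                   M          D
  Initial      2.542    0.05484
  Change     0.03892   -0.01946
  Equil        2.581    0.03538
  solve Keq expr → x = -0.01946; check Q = 0.005311

Q₀ = 0.1138; Q > K (proceeds reverse)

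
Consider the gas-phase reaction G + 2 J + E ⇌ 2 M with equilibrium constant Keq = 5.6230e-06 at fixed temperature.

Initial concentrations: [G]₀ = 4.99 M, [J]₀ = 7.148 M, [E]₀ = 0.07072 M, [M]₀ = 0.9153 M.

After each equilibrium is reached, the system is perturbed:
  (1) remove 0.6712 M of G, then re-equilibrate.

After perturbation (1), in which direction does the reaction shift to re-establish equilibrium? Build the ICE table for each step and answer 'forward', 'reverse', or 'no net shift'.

Q₀ = 0.04646 vs Keq = 5.6230e-06 ⇒ Q>K, reverse
Step 1:
                   G          J          E          M
  I             4.99      7.148    0.07072     0.9153
  C           0.4418     0.8835     0.4418    -0.8835
  E            5.432      8.032     0.5125    0.03178
  solve Keq expr → x = -0.4418; check Q = 5.6230e-06
Then remove 0.6712 M of G.
Step 2:
                   G          J          E          M
  I            4.761      8.032     0.5125    0.03178
  C       9.9431e-04   0.001989 9.9431e-04  -0.001989
  E            4.762      8.034     0.5135    0.02979
  solve Keq expr → x = -9.9431e-04; check Q = 5.6230e-06

Direction: reverse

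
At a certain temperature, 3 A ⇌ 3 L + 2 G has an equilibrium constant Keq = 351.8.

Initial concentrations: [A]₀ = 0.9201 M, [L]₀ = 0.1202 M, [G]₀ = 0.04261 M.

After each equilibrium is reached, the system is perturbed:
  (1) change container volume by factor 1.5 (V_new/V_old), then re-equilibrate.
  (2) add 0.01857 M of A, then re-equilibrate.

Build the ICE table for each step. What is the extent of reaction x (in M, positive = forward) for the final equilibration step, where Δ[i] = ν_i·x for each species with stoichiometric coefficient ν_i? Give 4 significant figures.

Q₀ = 4.0479e-06 vs Keq = 351.8 ⇒ Q<K, forward
Step 1:
                    A           L           G
  init         0.9201      0.1202     0.04261
  Δ           -0.8255      0.8255      0.5504
  eq          0.09456      0.9457       0.593
  solve Keq expr → x = 0.2752; check Q = 351.8
Then change container volume by factor 1.5 (V_new/V_old).
Step 2:
                    A           L           G
  init        0.06304      0.6305      0.3953
  Δ           -0.0132      0.0132    0.008799
  eq          0.04984      0.6437      0.4041
  solve Keq expr → x = 0.004399; check Q = 351.8
Then add 0.01857 M of A.
Step 3:
                    A           L           G
  init        0.06841      0.6437      0.4041
  Δ          -0.01638     0.01638     0.01092
  eq          0.05203      0.6601       0.415
  solve Keq expr → x = 0.005461; check Q = 351.8

x = 0.005461 M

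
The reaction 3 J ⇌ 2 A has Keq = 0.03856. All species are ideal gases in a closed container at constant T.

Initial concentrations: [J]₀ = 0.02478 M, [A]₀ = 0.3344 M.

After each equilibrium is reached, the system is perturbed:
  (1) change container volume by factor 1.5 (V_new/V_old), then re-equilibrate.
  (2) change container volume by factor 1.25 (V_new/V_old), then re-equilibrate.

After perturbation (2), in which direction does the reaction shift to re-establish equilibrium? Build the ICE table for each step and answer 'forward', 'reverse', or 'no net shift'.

Q₀ = 7349 vs Keq = 0.03856 ⇒ Q>K, reverse
Step 1:
                    J           A
  I           0.02478      0.3344
  C            0.4155      -0.277
  E            0.4403     0.05737
  solve Keq expr → x = -0.1385; check Q = 0.03856
Then change container volume by factor 1.5 (V_new/V_old).
Step 2:
                    J           A
  I            0.2935     0.03825
  C          0.008483   -0.005655
  E             0.302     0.03259
  solve Keq expr → x = -0.002828; check Q = 0.03856
Then change container volume by factor 1.25 (V_new/V_old).
Step 3:
                    J           A
  I            0.2416     0.02608
  C           0.00339    -0.00226
  E             0.245     0.02382
  solve Keq expr → x = -0.00113; check Q = 0.03856

Direction: reverse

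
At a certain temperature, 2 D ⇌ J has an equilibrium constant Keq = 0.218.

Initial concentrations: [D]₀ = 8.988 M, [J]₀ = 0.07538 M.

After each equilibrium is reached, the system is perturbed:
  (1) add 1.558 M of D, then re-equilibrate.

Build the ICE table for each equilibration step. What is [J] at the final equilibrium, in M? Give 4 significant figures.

[J]_eq = 3.38 M

Q₀ = 9.3310e-04 vs Keq = 0.218 ⇒ Q<K, forward
Step 1:
                   D          J
  init         8.988    0.07538
  Δ           -5.415      2.708
  eq           3.573      2.783
  solve Keq expr → x = 2.708; check Q = 0.218
Then add 1.558 M of D.
Step 2:
                   D          J
  init         5.131      2.783
  Δ           -1.194     0.5968
  eq           3.937       3.38
  solve Keq expr → x = 0.5968; check Q = 0.218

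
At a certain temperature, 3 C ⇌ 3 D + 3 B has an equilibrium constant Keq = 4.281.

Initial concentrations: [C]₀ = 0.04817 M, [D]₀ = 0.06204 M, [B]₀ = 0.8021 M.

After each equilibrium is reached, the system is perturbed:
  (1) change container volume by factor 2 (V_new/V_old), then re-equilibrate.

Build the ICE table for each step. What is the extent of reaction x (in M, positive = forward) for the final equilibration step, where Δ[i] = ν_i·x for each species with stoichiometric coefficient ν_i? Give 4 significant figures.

Q₀ = 1.102 vs Keq = 4.281 ⇒ Q<K, forward
Step 1:
                   C          D          B
  I          0.04817    0.06204     0.8021
  C         -0.01138    0.01138    0.01138
  E          0.03679    0.07342     0.8135
  solve Keq expr → x = 0.003795; check Q = 4.281
Then change container volume by factor 2 (V_new/V_old).
Step 2:
                   C          D          B
  I          0.01839    0.03671     0.4067
  C        -0.007198   0.007198   0.007198
  E          0.01119    0.04391     0.4139
  solve Keq expr → x = 0.002399; check Q = 4.281

x = 0.002399 M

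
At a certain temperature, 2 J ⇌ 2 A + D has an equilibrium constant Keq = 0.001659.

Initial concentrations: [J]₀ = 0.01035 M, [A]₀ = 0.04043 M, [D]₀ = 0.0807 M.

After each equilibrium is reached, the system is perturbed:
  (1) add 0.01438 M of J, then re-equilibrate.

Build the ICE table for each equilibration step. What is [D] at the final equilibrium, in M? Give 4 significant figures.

[D]_eq = 0.06497 M

Q₀ = 1.231 vs Keq = 0.001659 ⇒ Q>K, reverse
Step 1:
                    J           A           D
  Initial     0.01035     0.04043      0.0807
  Change      0.03339    -0.03339    -0.01669
  Equil       0.04374    0.007042     0.06401
  solve Keq expr → x = -0.01669; check Q = 0.001659
Then add 0.01438 M of J.
Step 2:
                    J           A           D
  Initial     0.05812    0.007042     0.06401
  Change    -0.001936    0.001936  9.6791e-04
  Equil       0.05618    0.008977     0.06497
  solve Keq expr → x = 9.6791e-04; check Q = 0.001659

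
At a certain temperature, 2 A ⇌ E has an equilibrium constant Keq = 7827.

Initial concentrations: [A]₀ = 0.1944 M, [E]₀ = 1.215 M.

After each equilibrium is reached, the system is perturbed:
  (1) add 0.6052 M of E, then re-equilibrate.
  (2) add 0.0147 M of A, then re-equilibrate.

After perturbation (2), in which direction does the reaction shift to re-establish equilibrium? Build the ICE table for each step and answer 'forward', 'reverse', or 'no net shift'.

Direction: forward

Q₀ = 32.15 vs Keq = 7827 ⇒ Q<K, forward
Step 1:
                    A           E
  I            0.1944       1.215
  C           -0.1815     0.09074
  E           0.01292       1.306
  solve Keq expr → x = 0.09074; check Q = 7827
Then add 0.6052 M of E.
Step 2:
                    A           E
  I           0.01292       1.911
  C          0.002704   -0.001352
  E           0.01562        1.91
  solve Keq expr → x = -0.001352; check Q = 7827
Then add 0.0147 M of A.
Step 3:
                    A           E
  I           0.03032        1.91
  C          -0.01467    0.007335
  E           0.01565       1.917
  solve Keq expr → x = 0.007335; check Q = 7827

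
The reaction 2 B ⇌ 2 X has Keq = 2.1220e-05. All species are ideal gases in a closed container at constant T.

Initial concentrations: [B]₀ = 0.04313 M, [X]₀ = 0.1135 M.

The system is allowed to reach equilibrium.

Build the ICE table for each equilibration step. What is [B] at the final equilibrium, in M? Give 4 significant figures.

[B]_eq = 0.1559 M

Q₀ = 6.925 vs Keq = 2.1220e-05 ⇒ Q>K, reverse
Step 1:
                   B          X
  init       0.04313     0.1135
  Δ           0.1128    -0.1128
  eq          0.1559 7.1821e-04
  solve Keq expr → x = -0.05639; check Q = 2.1220e-05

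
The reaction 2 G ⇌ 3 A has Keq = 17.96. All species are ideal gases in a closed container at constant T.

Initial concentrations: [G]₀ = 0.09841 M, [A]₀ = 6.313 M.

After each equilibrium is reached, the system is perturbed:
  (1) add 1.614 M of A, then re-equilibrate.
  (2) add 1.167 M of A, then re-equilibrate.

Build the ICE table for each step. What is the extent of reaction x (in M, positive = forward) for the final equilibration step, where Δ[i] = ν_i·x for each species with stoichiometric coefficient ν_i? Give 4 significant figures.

Q₀ = 2.5979e+04 vs Keq = 17.96 ⇒ Q>K, reverse
Step 1:
                  G         A
  Initial   0.09841     6.313
  Change      1.663    -2.494
  Equil       1.761     3.819
  solve Keq expr → x = -0.8313; check Q = 17.96
Then add 1.614 M of A.
Step 2:
                  G         A
  Initial     1.761     5.433
  Change     0.5608   -0.8412
  Equil       2.322     4.592
  solve Keq expr → x = -0.2804; check Q = 17.96
Then add 1.167 M of A.
Step 3:
                  G         A
  Initial     2.322     5.759
  Change     0.4195   -0.6293
  Equil       2.741      5.13
  solve Keq expr → x = -0.2098; check Q = 17.96

x = -0.2098 M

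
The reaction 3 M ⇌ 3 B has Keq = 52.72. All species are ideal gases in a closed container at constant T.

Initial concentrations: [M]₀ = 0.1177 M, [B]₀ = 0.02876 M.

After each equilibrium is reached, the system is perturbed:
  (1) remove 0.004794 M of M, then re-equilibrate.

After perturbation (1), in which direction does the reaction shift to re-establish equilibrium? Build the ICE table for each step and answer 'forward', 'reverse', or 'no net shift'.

Q₀ = 0.01459 vs Keq = 52.72 ⇒ Q<K, forward
Step 1:
                   M          B
  init        0.1177    0.02876
  Δ         -0.08686    0.08686
  eq         0.03084     0.1156
  solve Keq expr → x = 0.02895; check Q = 52.72
Then remove 0.004794 M of M.
Step 2:
                   M          B
  init       0.02604     0.1156
  Δ         0.003785  -0.003785
  eq         0.02983     0.1118
  solve Keq expr → x = -0.001262; check Q = 52.72

Direction: reverse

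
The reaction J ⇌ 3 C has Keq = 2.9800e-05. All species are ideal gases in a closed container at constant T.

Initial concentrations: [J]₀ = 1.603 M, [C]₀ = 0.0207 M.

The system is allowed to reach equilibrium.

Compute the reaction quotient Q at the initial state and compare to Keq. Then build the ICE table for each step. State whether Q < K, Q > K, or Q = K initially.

Q₀ = 5.5332e-06; Q < K (proceeds forward)

Q₀ = 5.5332e-06 vs Keq = 2.9800e-05 ⇒ Q<K, forward
Step 1:
                    J           C
  init          1.603      0.0207
  Δ         -0.005182     0.01554
  eq            1.598     0.03624
  solve Keq expr → x = 0.005182; check Q = 2.9800e-05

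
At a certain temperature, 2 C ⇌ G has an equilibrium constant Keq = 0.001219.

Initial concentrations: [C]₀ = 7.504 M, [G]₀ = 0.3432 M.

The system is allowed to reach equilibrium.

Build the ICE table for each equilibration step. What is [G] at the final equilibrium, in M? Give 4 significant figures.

[G]_eq = 0.07866 M

Q₀ = 0.006095 vs Keq = 0.001219 ⇒ Q>K, reverse
Step 1:
                  C         G
  I           7.504    0.3432
  C          0.5291   -0.2645
  E           8.033   0.07866
  solve Keq expr → x = -0.2645; check Q = 0.001219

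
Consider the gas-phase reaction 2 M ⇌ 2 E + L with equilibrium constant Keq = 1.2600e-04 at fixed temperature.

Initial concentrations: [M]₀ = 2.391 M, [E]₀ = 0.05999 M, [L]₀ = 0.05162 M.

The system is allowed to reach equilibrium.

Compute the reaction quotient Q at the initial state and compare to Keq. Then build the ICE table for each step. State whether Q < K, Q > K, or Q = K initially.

Q₀ = 3.2495e-05; Q < K (proceeds forward)

Q₀ = 3.2495e-05 vs Keq = 1.2600e-04 ⇒ Q<K, forward
Step 1:
                   M          E          L
  Initial      2.391    0.05999    0.05162
  Change    -0.03901    0.03901     0.0195
  Equil        2.352      0.099    0.07112
  solve Keq expr → x = 0.0195; check Q = 1.2600e-04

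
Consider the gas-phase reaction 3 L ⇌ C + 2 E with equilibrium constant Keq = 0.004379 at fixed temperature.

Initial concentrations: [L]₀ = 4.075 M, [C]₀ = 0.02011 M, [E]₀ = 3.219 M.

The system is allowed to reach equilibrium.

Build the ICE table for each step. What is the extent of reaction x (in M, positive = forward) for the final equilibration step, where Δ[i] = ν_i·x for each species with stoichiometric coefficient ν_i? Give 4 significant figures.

x = 0.007733 M

Q₀ = 0.003079 vs Keq = 0.004379 ⇒ Q<K, forward
Step 1:
                   L          C          E
  Initial      4.075    0.02011      3.219
  Change     -0.0232   0.007733    0.01547
  Equil        4.052    0.02784      3.234
  solve Keq expr → x = 0.007733; check Q = 0.004379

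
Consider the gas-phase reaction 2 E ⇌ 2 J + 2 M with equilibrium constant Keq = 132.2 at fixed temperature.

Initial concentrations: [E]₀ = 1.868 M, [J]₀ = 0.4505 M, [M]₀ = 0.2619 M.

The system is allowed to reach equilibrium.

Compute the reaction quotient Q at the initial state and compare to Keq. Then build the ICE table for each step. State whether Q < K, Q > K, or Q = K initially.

Q₀ = 0.003989; Q < K (proceeds forward)

Q₀ = 0.003989 vs Keq = 132.2 ⇒ Q<K, forward
Step 1:
                  E         J         M
  Initial     1.868    0.4505    0.2619
  Change     -1.552     1.552     1.552
  Equil      0.3159     2.003     1.814
  solve Keq expr → x = 0.776; check Q = 132.2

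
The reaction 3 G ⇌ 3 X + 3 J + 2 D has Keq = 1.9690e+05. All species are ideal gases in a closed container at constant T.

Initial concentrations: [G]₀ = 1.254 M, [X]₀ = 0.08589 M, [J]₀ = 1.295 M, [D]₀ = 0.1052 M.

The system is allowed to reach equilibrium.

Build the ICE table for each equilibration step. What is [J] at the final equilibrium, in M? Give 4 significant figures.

[J]_eq = 2.497 M

Q₀ = 7.7228e-06 vs Keq = 1.9690e+05 ⇒ Q<K, forward
Step 1:
                  G         X         J         D
  I           1.254   0.08589     1.295    0.1052
  C          -1.202     1.202     1.202    0.8015
  E         0.05179     1.288     2.497    0.9067
  solve Keq expr → x = 0.4007; check Q = 1.9690e+05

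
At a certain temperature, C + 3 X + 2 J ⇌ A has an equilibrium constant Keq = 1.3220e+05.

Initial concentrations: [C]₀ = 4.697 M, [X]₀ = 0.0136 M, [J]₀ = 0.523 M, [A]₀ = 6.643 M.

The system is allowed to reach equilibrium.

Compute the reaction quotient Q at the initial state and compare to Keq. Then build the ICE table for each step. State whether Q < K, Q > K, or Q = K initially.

Q₀ = 2.0555e+06; Q > K (proceeds reverse)

Q₀ = 2.0555e+06 vs Keq = 1.3220e+05 ⇒ Q>K, reverse
Step 1:
                   C          X          J          A
  init         4.697     0.0136      0.523      6.643
  Δ         0.006587    0.01976    0.01317  -0.006587
  eq           4.704    0.03336     0.5362      6.636
  solve Keq expr → x = -0.006587; check Q = 1.3220e+05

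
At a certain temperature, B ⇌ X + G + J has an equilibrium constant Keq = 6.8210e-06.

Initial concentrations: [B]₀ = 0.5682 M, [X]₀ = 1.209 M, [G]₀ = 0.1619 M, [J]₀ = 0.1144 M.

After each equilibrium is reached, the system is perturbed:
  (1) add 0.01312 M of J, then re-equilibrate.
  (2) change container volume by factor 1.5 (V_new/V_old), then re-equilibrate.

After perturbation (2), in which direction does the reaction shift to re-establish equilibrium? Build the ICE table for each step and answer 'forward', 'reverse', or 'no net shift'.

Direction: forward

Q₀ = 0.03941 vs Keq = 6.8210e-06 ⇒ Q>K, reverse
Step 1:
                  B         X         G         J
  init       0.5682     1.209    0.1619    0.1144
  Δ          0.1143   -0.1143   -0.1143   -0.1143
  eq         0.6825     1.095   0.04759 8.9363e-05
  solve Keq expr → x = -0.1143; check Q = 6.8210e-06
Then add 0.01312 M of J.
Step 2:
                  B         X         G         J
  init       0.6825     1.095   0.04759   0.01321
  Δ         0.01308  -0.01308  -0.01308  -0.01308
  eq         0.6956     1.082   0.03451 1.2712e-04
  solve Keq expr → x = -0.01308; check Q = 6.8210e-06
Then change container volume by factor 1.5 (V_new/V_old).
Step 3:
                  B         X         G         J
  init       0.4637    0.7211     0.023 8.4749e-05
  Δ       -1.0500e-04 1.0500e-04 1.0500e-04 1.0500e-04
  eq         0.4636    0.7212   0.02311 1.8975e-04
  solve Keq expr → x = 1.0500e-04; check Q = 6.8210e-06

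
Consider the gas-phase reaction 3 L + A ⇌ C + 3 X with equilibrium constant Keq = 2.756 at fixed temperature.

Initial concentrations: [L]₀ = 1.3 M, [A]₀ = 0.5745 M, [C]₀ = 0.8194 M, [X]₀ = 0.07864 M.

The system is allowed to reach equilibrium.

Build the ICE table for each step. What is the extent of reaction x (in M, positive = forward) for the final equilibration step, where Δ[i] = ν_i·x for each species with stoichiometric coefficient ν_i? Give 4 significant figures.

Q₀ = 3.1572e-04 vs Keq = 2.756 ⇒ Q<K, forward
Step 1:
                    L           A           C           X
  I               1.3      0.5745      0.8194     0.07864
  C           -0.6106     -0.2035      0.2035      0.6106
  E            0.6894       0.371       1.023      0.6893
  solve Keq expr → x = 0.2035; check Q = 2.756

x = 0.2035 M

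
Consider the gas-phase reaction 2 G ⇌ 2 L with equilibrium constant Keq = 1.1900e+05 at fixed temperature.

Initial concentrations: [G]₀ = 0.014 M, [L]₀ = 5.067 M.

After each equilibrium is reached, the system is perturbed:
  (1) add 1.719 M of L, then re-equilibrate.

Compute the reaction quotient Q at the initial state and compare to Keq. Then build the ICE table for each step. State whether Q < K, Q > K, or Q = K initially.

Q₀ = 1.3099e+05; Q > K (proceeds reverse)

Q₀ = 1.3099e+05 vs Keq = 1.1900e+05 ⇒ Q>K, reverse
Step 1:
                  G         L
  I           0.014     5.067
  C       6.8651e-04 -6.8651e-04
  E         0.01469     5.066
  solve Keq expr → x = -3.4325e-04; check Q = 1.1900e+05
Then add 1.719 M of L.
Step 2:
                  G         L
  I         0.01469     6.785
  C        0.004969 -0.004969
  E         0.01966      6.78
  solve Keq expr → x = -0.002484; check Q = 1.1900e+05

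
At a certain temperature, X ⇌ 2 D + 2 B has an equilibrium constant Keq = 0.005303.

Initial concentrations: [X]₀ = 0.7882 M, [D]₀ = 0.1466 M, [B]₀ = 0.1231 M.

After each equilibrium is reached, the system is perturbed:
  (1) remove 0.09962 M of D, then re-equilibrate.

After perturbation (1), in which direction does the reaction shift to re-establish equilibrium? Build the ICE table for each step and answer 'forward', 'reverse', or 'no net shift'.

Direction: forward

Q₀ = 4.1319e-04 vs Keq = 0.005303 ⇒ Q<K, forward
Step 1:
                    X           D           B
  Initial      0.7882      0.1466      0.1231
  Change     -0.05746      0.1149      0.1149
  Equil        0.7307      0.2615       0.238
  solve Keq expr → x = 0.05746; check Q = 0.005303
Then remove 0.09962 M of D.
Step 2:
                    X           D           B
  Initial      0.7307      0.1619       0.238
  Change     -0.02514     0.05027     0.05027
  Equil        0.7056      0.2122      0.2883
  solve Keq expr → x = 0.02514; check Q = 0.005303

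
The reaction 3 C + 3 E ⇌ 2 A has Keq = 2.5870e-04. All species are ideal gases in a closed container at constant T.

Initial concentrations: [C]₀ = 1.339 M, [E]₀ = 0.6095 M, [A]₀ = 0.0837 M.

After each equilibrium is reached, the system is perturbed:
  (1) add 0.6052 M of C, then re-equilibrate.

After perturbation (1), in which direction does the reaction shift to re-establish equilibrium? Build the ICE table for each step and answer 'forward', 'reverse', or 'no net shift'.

Direction: forward

Q₀ = 0.01289 vs Keq = 2.5870e-04 ⇒ Q>K, reverse
Step 1:
                  C         E         A
  Initial     1.339    0.6095    0.0837
  Change     0.1006    0.1006  -0.06708
  Equil        1.44    0.7101   0.01662
  solve Keq expr → x = -0.03354; check Q = 2.5870e-04
Then add 0.6052 M of C.
Step 2:
                  C         E         A
  Initial     2.045    0.7101   0.01662
  Change   -0.01545  -0.01545    0.0103
  Equil       2.029    0.6947   0.02692
  solve Keq expr → x = 0.005148; check Q = 2.5870e-04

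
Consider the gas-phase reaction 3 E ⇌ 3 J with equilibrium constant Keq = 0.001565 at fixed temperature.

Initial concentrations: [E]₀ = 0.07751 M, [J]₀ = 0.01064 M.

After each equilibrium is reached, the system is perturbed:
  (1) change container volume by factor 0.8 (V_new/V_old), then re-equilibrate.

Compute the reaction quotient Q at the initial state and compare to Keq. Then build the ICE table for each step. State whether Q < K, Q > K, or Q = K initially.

Q₀ = 0.002587 vs Keq = 0.001565 ⇒ Q>K, reverse
Step 1:
                    E           J
  I           0.07751     0.01064
  C           0.00147    -0.00147
  E           0.07898     0.00917
  solve Keq expr → x = -4.9009e-04; check Q = 0.001565
Then change container volume by factor 0.8 (V_new/V_old).
Step 2:
                    E           J
  I           0.09873     0.01146
  C                 0           0
  E           0.09873     0.01146
  solve Keq expr → x = 0; check Q = 0.001565

Q₀ = 0.002587; Q > K (proceeds reverse)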